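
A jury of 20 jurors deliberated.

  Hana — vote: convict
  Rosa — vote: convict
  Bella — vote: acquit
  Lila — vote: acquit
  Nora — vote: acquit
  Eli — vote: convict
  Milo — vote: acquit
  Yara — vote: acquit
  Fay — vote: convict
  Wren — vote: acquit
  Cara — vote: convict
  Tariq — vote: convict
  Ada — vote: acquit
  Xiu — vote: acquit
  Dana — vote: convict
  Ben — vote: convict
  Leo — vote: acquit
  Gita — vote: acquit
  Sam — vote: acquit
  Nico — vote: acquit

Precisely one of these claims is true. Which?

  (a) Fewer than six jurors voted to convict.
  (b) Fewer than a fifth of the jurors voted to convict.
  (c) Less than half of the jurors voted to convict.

|A| = 20, |A ∩ B| = 8, |A ∖ B| = 12.
(a) requires |A ∩ B| < 6: false.
(b) requires |A ∩ B| / |A| < 1/5: false.
(c) requires |A ∩ B| < |A ∖ B|: true.

(c)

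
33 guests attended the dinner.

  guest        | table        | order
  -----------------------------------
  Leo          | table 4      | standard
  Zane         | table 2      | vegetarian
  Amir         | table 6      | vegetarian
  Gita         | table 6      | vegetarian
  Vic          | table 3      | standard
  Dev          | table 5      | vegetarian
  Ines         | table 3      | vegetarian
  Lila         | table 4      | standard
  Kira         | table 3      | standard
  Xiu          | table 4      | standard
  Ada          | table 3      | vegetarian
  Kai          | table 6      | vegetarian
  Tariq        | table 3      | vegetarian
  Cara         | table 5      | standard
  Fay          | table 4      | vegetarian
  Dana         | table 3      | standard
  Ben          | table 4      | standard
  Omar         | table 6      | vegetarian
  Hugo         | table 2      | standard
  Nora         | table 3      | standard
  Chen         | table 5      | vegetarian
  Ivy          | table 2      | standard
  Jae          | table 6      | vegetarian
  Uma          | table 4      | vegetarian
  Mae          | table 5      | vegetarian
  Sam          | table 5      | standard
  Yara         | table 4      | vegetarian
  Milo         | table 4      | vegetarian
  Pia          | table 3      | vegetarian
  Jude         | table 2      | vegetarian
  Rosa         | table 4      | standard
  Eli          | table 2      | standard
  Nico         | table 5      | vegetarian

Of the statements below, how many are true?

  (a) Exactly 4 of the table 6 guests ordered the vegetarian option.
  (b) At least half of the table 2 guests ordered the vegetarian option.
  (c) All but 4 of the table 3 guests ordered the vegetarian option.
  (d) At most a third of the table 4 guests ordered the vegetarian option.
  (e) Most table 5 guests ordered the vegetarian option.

(a) table 6: |A| = 5, |A ∩ B| = 5; needs |A ∩ B| = 4 — false.
(b) table 2: |A| = 5, |A ∩ B| = 2; needs |A ∩ B| ≥ |A ∖ B| — false.
(c) table 3: |A| = 8, |A ∩ B| = 4; needs |A ∖ B| = 4 — true.
(d) table 4: |A| = 9, |A ∩ B| = 4; needs |A ∩ B| / |A| ≤ 1/3 — false.
(e) table 5: |A| = 6, |A ∩ B| = 4; needs |A ∩ B| > |A ∖ B| — true.

2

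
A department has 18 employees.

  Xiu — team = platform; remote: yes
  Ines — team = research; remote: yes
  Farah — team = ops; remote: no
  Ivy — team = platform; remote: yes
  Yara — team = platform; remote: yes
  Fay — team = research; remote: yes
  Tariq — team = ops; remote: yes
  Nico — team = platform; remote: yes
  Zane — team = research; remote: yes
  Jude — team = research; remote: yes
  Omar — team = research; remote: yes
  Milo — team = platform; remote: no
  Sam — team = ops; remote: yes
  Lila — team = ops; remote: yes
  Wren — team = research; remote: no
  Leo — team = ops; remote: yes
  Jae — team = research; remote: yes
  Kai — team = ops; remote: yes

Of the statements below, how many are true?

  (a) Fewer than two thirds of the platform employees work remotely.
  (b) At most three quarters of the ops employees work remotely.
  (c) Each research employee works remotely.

(a) platform: |A| = 5, |A ∩ B| = 4; needs |A ∩ B| / |A| < 2/3 — false.
(b) ops: |A| = 6, |A ∩ B| = 5; needs |A ∩ B| / |A| ≤ 3/4 — false.
(c) research: |A| = 7, |A ∩ B| = 6; needs A ⊆ B, i.e. every element of A is in B (|A ∖ B| = 0) — false.

0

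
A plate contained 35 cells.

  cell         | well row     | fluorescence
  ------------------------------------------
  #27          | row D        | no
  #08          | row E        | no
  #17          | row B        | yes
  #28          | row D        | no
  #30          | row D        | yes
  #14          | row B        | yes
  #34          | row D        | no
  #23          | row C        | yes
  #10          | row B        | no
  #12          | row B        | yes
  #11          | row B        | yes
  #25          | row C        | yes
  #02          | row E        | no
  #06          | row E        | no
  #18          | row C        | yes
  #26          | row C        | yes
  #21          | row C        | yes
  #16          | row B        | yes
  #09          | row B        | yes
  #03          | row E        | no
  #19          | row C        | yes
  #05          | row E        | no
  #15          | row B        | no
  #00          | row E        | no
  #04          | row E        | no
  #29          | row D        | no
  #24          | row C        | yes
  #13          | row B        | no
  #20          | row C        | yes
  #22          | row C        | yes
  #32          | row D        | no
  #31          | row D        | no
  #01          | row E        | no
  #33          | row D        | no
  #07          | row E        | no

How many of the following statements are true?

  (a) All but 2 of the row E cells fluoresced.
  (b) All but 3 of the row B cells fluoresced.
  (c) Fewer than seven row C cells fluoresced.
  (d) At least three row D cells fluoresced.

(a) row E: |A| = 9, |A ∩ B| = 0; needs |A ∖ B| = 2 — false.
(b) row B: |A| = 9, |A ∩ B| = 6; needs |A ∖ B| = 3 — true.
(c) row C: |A| = 9, |A ∩ B| = 9; needs |A ∩ B| < 7 — false.
(d) row D: |A| = 8, |A ∩ B| = 1; needs |A ∩ B| ≥ 3 — false.

1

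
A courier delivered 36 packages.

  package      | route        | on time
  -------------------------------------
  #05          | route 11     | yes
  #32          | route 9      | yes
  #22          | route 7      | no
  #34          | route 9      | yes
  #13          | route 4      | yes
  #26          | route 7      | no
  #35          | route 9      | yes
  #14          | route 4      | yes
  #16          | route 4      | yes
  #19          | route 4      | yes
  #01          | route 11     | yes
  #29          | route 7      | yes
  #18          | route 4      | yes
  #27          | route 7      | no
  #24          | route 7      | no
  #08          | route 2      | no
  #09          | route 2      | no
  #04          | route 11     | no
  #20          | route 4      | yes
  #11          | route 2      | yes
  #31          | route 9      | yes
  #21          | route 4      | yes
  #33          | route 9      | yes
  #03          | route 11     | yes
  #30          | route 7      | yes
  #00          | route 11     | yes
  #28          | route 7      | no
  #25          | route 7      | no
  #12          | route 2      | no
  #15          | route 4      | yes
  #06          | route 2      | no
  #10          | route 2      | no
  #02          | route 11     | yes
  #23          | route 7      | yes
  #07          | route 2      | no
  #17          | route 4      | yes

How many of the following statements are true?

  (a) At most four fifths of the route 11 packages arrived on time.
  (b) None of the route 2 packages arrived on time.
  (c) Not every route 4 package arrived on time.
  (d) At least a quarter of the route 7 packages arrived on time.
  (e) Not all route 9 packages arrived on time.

1

(a) route 11: |A| = 6, |A ∩ B| = 5; needs |A ∩ B| / |A| ≤ 4/5 — false.
(b) route 2: |A| = 7, |A ∩ B| = 1; needs A ∩ B = ∅ (|A ∩ B| = 0) — false.
(c) route 4: |A| = 9, |A ∩ B| = 9; needs A ⊄ B (|A ∖ B| ≥ 1) — false.
(d) route 7: |A| = 9, |A ∩ B| = 3; needs |A ∩ B| / |A| ≥ 1/4 — true.
(e) route 9: |A| = 5, |A ∩ B| = 5; needs A ⊄ B (|A ∖ B| ≥ 1) — false.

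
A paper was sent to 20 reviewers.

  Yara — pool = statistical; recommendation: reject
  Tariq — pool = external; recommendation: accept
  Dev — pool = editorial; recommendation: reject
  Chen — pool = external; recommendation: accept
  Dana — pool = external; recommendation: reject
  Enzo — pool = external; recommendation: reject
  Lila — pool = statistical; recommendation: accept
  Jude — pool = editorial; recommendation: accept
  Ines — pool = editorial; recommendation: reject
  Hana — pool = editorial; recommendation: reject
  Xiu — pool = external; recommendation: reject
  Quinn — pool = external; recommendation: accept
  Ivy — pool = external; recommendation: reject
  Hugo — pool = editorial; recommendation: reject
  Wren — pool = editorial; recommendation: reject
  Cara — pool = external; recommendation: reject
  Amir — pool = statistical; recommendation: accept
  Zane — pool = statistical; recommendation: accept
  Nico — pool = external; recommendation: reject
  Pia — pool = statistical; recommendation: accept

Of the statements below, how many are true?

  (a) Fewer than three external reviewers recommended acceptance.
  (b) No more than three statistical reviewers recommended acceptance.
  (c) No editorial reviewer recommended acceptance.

0

(a) external: |A| = 9, |A ∩ B| = 3; needs |A ∩ B| < 3 — false.
(b) statistical: |A| = 5, |A ∩ B| = 4; needs |A ∩ B| ≤ 3 — false.
(c) editorial: |A| = 6, |A ∩ B| = 1; needs A ∩ B = ∅ (|A ∩ B| = 0) — false.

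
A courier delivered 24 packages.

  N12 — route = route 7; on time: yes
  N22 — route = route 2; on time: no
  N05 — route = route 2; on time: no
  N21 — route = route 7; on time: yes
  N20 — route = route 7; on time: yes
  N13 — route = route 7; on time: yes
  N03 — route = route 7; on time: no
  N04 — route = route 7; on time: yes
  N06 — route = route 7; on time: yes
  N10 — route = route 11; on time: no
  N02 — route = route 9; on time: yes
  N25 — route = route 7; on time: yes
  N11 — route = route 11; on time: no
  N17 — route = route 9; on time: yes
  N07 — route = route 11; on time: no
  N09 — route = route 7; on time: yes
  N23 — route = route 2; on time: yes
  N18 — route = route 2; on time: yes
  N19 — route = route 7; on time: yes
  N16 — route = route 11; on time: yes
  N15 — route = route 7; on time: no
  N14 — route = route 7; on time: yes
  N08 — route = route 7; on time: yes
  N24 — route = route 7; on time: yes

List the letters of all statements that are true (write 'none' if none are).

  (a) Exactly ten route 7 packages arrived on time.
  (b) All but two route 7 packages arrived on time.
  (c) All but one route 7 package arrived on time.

(b)

|A| = 14, |A ∩ B| = 12, |A ∖ B| = 2.
(a) |A ∩ B| = 10: fails.
(b) |A ∖ B| = 2: holds.
(c) |A ∖ B| = 1: fails.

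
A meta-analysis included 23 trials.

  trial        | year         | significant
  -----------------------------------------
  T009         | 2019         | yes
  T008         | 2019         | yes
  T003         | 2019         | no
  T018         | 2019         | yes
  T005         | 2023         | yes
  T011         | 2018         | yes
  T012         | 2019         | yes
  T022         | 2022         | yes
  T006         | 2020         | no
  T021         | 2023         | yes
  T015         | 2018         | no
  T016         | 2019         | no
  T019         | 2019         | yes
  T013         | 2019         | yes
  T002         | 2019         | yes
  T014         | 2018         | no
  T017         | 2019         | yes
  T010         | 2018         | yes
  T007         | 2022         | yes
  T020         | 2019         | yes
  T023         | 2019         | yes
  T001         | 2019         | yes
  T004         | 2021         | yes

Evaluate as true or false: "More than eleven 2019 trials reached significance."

Truth condition: |A ∩ B| > 11.
A (the restrictor) = {T009, T008, T003, T018, T012, T016, T019, T013, T002, T017, T020, T023, T001}, |A| = 13.
A ∩ B = {T009, T008, T018, T012, T019, T013, T002, T017, T020, T023, T001}, so |A ∩ B| = 11.
|A ∩ B| = 11, so the statement is false.

False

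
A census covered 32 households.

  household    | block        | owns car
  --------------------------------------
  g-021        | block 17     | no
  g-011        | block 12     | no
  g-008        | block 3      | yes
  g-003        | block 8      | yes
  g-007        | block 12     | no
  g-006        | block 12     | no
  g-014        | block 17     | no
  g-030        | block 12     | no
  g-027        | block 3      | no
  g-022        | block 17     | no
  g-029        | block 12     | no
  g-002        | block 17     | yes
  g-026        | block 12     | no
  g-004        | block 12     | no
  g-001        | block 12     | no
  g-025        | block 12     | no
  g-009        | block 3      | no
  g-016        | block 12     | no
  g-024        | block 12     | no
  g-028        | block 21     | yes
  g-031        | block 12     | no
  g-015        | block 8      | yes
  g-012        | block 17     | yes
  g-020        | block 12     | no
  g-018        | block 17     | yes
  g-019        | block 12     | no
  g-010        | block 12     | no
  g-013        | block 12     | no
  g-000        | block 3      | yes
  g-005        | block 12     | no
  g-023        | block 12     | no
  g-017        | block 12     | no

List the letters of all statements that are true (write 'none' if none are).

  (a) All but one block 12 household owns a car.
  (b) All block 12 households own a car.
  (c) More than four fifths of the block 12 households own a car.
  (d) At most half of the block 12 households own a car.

|A| = 19, |A ∩ B| = 0, |A ∖ B| = 19.
(a) |A ∖ B| = 1: fails.
(b) A ⊆ B, i.e. every element of A is in B (|A ∖ B| = 0): fails.
(c) |A ∩ B| / |A| > 4/5: fails.
(d) |A ∩ B| ≤ |A ∖ B|: holds.

(d)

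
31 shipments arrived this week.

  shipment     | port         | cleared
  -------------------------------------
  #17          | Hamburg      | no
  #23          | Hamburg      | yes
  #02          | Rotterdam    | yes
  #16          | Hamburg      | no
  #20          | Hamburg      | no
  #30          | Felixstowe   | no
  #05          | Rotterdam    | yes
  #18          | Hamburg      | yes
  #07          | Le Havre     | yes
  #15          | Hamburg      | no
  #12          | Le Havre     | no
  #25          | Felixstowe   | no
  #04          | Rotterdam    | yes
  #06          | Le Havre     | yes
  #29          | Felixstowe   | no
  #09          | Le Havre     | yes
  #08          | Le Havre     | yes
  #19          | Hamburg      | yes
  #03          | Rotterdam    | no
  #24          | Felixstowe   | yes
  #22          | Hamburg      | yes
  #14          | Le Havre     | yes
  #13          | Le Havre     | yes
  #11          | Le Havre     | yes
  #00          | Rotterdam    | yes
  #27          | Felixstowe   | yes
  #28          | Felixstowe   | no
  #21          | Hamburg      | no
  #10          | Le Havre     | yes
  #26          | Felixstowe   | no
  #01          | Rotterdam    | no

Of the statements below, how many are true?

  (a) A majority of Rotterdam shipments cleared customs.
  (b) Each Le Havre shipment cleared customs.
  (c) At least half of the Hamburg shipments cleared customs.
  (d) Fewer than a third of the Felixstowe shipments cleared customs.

2

(a) Rotterdam: |A| = 6, |A ∩ B| = 4; needs |A ∩ B| > |A ∖ B| — true.
(b) Le Havre: |A| = 9, |A ∩ B| = 8; needs A ⊆ B, i.e. every element of A is in B (|A ∖ B| = 0) — false.
(c) Hamburg: |A| = 9, |A ∩ B| = 4; needs |A ∩ B| ≥ |A ∖ B| — false.
(d) Felixstowe: |A| = 7, |A ∩ B| = 2; needs |A ∩ B| / |A| < 1/3 — true.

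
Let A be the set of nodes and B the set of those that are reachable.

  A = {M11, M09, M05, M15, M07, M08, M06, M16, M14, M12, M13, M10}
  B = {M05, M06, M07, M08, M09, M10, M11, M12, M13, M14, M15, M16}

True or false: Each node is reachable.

True

Truth condition: A ⊆ B, i.e. every element of A is in B (|A ∖ B| = 0).
A (the restrictor) = {M11, M09, M05, M15, M07, M08, M06, M16, M14, M12, M13, M10}, |A| = 12.
A ∖ B = {}, so |A ∖ B| = 0.
So the statement is true.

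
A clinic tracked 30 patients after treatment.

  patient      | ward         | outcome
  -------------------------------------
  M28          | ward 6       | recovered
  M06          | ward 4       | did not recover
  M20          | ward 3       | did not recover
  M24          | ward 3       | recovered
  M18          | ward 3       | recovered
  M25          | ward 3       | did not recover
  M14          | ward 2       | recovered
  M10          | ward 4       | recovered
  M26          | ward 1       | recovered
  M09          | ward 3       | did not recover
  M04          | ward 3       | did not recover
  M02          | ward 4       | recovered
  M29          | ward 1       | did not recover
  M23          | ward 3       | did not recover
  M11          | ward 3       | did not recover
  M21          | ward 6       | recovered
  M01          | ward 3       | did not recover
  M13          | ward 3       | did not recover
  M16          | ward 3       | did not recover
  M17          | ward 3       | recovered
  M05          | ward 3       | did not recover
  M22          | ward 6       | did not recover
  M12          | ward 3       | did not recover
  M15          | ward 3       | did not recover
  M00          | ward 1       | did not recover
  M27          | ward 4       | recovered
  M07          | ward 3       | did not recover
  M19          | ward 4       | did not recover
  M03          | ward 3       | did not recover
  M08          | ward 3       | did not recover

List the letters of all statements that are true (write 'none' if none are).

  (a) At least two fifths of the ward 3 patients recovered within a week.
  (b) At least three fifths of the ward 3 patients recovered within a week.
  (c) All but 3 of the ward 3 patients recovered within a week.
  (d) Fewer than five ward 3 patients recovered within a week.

|A| = 18, |A ∩ B| = 3, |A ∖ B| = 15.
(a) |A ∩ B| / |A| ≥ 2/5: fails.
(b) |A ∩ B| / |A| ≥ 3/5: fails.
(c) |A ∖ B| = 3: fails.
(d) |A ∩ B| < 5: holds.

(d)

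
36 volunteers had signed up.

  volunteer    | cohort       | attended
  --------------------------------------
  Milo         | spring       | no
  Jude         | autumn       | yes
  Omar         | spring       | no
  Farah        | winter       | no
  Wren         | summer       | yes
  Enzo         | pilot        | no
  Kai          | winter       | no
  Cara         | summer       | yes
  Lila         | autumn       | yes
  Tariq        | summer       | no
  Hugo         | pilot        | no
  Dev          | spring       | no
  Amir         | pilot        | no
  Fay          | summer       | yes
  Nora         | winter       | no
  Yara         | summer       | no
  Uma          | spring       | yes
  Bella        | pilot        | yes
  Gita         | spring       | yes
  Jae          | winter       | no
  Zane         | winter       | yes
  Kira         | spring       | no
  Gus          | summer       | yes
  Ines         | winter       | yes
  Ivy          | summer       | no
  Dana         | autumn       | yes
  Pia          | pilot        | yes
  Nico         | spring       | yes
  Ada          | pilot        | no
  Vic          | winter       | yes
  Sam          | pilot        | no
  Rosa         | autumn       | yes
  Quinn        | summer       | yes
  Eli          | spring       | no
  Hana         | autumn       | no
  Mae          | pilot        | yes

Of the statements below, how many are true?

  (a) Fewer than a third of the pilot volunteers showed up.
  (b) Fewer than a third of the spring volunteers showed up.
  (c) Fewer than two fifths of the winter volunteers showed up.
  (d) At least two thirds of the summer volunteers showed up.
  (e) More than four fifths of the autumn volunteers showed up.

(a) pilot: |A| = 8, |A ∩ B| = 3; needs |A ∩ B| / |A| < 1/3 — false.
(b) spring: |A| = 8, |A ∩ B| = 3; needs |A ∩ B| / |A| < 1/3 — false.
(c) winter: |A| = 7, |A ∩ B| = 3; needs |A ∩ B| / |A| < 2/5 — false.
(d) summer: |A| = 8, |A ∩ B| = 5; needs |A ∩ B| / |A| ≥ 2/3 — false.
(e) autumn: |A| = 5, |A ∩ B| = 4; needs |A ∩ B| / |A| > 4/5 — false.

0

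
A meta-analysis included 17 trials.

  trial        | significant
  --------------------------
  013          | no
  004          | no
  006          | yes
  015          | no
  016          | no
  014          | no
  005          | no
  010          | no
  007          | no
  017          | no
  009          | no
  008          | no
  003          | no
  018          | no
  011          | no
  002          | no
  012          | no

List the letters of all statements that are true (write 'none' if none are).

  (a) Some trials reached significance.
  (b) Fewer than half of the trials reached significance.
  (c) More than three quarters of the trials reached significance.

|A| = 17, |A ∩ B| = 1, |A ∖ B| = 16.
(a) A ∩ B ≠ ∅ (|A ∩ B| ≥ 1): holds.
(b) |A ∩ B| < |A ∖ B|: holds.
(c) |A ∩ B| / |A| > 3/4: fails.

(a), (b)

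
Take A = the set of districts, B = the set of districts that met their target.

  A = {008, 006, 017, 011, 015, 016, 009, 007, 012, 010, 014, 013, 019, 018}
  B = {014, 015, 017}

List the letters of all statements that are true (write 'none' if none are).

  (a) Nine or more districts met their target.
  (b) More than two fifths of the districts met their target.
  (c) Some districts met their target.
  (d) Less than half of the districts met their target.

(c), (d)

|A| = 14, |A ∩ B| = 3, |A ∖ B| = 11.
(a) |A ∩ B| ≥ 9: fails.
(b) |A ∩ B| / |A| > 2/5: fails.
(c) A ∩ B ≠ ∅ (|A ∩ B| ≥ 1): holds.
(d) |A ∩ B| < |A ∖ B|: holds.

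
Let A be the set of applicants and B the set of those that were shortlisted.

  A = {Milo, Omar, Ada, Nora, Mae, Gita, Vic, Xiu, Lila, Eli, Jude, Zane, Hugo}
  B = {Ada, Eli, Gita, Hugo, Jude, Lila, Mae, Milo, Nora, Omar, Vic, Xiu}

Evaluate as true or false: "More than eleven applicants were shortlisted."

True

The determiner here denotes the relation: |A ∩ B| > 11.
A (the restrictor) = {Milo, Omar, Ada, Nora, Mae, Gita, Vic, Xiu, Lila, Eli, Jude, Zane, Hugo}, |A| = 13.
A ∩ B = {Milo, Omar, Ada, Nora, Mae, Gita, Vic, Xiu, Lila, Eli, Jude, Hugo}, so |A ∩ B| = 12.
|A ∩ B| = 12, so the statement is true.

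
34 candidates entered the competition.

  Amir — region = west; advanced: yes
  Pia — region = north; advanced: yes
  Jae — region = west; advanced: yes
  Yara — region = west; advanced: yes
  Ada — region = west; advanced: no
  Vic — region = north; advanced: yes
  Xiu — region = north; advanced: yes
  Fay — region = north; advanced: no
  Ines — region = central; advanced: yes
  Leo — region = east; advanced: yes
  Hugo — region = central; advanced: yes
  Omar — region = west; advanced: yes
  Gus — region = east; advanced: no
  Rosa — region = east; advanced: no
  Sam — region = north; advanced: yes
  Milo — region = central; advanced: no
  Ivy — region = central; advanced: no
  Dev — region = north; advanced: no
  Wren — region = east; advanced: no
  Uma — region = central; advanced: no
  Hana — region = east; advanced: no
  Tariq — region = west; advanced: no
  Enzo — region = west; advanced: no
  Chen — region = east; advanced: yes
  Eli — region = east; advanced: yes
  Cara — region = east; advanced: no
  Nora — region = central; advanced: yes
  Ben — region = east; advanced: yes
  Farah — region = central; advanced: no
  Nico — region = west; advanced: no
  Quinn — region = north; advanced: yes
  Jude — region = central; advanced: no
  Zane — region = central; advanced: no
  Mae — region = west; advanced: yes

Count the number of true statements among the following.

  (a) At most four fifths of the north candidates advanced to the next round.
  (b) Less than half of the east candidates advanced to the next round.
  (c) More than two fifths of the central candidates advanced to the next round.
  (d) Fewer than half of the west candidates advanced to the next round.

2

(a) north: |A| = 7, |A ∩ B| = 5; needs |A ∩ B| / |A| ≤ 4/5 — true.
(b) east: |A| = 9, |A ∩ B| = 4; needs |A ∩ B| < |A ∖ B| — true.
(c) central: |A| = 9, |A ∩ B| = 3; needs |A ∩ B| / |A| > 2/5 — false.
(d) west: |A| = 9, |A ∩ B| = 5; needs |A ∩ B| < |A ∖ B| — false.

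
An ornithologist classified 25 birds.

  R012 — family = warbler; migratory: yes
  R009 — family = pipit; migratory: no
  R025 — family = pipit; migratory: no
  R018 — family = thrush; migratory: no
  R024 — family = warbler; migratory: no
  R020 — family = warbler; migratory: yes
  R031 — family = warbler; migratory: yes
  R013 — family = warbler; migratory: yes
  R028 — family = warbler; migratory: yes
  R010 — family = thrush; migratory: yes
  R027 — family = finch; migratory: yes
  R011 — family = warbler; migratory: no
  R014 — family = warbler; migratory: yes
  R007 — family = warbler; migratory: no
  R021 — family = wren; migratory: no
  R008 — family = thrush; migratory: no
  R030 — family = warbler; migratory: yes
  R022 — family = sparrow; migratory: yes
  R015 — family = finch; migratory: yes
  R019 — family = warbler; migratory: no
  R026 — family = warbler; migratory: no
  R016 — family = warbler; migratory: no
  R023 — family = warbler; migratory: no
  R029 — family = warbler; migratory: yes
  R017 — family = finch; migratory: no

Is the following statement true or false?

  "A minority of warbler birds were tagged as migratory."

'A minority of warbler birds were tagged as migratory' holds iff |A ∩ B| < |A ∖ B|.
|A| = 15, |A ∩ B| = 8, |A ∖ B| = 7.
8 > 7, so the statement is false.

False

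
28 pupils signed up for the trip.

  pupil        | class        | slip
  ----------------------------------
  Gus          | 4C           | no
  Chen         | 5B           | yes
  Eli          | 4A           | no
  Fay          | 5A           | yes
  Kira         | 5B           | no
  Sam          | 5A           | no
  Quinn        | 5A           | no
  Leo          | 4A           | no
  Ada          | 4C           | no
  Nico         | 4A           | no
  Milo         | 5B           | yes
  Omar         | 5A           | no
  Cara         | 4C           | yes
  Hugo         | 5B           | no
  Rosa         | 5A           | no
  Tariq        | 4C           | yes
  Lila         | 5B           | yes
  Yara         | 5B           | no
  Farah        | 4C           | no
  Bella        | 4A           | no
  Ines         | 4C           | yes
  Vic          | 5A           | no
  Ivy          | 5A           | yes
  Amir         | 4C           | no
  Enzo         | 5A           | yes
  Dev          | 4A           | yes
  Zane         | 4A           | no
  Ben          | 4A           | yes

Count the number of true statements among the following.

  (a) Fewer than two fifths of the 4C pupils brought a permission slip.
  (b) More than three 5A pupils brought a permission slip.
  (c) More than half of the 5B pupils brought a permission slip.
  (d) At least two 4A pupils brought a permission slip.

(a) 4C: |A| = 7, |A ∩ B| = 3; needs |A ∩ B| / |A| < 2/5 — false.
(b) 5A: |A| = 8, |A ∩ B| = 3; needs |A ∩ B| > 3 — false.
(c) 5B: |A| = 6, |A ∩ B| = 3; needs |A ∩ B| > |A ∖ B| — false.
(d) 4A: |A| = 7, |A ∩ B| = 2; needs |A ∩ B| ≥ 2 — true.

1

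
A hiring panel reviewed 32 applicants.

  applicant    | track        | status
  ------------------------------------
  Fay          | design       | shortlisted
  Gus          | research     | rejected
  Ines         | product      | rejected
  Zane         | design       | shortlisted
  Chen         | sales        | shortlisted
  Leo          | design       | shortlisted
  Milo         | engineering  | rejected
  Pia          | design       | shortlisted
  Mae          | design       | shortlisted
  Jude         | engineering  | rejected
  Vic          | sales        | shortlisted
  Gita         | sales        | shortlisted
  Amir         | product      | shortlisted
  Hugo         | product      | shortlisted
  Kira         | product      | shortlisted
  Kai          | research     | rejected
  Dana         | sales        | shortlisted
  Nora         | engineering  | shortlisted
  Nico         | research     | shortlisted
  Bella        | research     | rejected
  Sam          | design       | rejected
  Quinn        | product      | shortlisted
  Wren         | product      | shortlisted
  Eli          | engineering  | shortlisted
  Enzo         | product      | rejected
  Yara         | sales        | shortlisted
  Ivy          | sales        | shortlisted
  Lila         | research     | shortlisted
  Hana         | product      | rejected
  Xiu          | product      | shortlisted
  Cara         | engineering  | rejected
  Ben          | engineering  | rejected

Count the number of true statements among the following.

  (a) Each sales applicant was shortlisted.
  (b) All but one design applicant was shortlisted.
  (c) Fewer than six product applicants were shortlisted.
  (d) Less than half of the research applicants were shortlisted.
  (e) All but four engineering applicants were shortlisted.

4

(a) sales: |A| = 6, |A ∩ B| = 6; needs A ⊆ B, i.e. every element of A is in B (|A ∖ B| = 0) — true.
(b) design: |A| = 6, |A ∩ B| = 5; needs |A ∖ B| = 1 — true.
(c) product: |A| = 9, |A ∩ B| = 6; needs |A ∩ B| < 6 — false.
(d) research: |A| = 5, |A ∩ B| = 2; needs |A ∩ B| < |A ∖ B| — true.
(e) engineering: |A| = 6, |A ∩ B| = 2; needs |A ∖ B| = 4 — true.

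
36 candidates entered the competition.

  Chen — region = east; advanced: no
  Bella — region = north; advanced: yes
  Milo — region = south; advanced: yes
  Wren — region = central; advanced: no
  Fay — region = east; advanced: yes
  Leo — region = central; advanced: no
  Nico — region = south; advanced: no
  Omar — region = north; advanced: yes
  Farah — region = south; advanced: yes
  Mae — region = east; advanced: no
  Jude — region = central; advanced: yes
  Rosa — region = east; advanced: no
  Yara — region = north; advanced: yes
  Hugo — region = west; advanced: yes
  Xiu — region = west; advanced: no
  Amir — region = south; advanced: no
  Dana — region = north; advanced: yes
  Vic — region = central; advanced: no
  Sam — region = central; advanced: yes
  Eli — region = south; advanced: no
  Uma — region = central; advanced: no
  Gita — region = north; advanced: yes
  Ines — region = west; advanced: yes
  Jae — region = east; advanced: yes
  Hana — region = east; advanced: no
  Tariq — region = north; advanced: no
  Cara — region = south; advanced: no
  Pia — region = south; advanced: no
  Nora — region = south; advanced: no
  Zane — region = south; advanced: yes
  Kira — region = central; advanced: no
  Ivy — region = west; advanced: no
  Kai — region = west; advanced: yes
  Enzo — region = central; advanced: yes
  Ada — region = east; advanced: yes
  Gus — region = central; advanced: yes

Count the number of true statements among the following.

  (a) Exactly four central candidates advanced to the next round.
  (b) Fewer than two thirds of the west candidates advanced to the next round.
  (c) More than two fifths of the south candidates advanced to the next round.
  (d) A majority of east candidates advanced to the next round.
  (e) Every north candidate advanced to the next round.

2

(a) central: |A| = 9, |A ∩ B| = 4; needs |A ∩ B| = 4 — true.
(b) west: |A| = 5, |A ∩ B| = 3; needs |A ∩ B| / |A| < 2/3 — true.
(c) south: |A| = 9, |A ∩ B| = 3; needs |A ∩ B| / |A| > 2/5 — false.
(d) east: |A| = 7, |A ∩ B| = 3; needs |A ∩ B| > |A ∖ B| — false.
(e) north: |A| = 6, |A ∩ B| = 5; needs A ⊆ B, i.e. every element of A is in B (|A ∖ B| = 0) — false.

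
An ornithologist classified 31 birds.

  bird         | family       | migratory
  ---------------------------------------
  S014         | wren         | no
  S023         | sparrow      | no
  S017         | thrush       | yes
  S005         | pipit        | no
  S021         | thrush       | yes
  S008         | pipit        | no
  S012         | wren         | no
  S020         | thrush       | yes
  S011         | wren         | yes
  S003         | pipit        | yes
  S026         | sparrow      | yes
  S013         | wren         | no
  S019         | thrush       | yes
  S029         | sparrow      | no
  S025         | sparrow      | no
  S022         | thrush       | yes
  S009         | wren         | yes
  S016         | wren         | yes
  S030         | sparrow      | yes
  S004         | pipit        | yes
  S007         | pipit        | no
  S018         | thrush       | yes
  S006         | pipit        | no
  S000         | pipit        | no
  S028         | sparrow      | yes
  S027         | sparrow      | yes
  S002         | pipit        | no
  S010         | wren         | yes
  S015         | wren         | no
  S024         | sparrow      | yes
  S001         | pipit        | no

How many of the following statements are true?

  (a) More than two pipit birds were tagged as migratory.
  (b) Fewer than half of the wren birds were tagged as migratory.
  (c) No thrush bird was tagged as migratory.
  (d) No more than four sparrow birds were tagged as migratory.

(a) pipit: |A| = 9, |A ∩ B| = 2; needs |A ∩ B| > 2 — false.
(b) wren: |A| = 8, |A ∩ B| = 4; needs |A ∩ B| < |A ∖ B| — false.
(c) thrush: |A| = 6, |A ∩ B| = 6; needs A ∩ B = ∅ (|A ∩ B| = 0) — false.
(d) sparrow: |A| = 8, |A ∩ B| = 5; needs |A ∩ B| ≤ 4 — false.

0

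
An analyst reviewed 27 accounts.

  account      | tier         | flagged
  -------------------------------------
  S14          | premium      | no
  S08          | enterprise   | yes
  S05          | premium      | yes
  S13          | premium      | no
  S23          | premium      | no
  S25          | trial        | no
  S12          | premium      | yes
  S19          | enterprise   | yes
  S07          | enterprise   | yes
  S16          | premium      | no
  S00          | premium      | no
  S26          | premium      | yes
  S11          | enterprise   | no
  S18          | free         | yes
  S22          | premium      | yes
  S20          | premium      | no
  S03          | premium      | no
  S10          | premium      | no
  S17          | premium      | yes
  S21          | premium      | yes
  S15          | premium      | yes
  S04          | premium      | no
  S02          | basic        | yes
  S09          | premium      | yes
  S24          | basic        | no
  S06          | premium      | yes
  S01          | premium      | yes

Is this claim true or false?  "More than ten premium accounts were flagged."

'More than ten premium accounts were flagged' holds iff |A ∩ B| > 10.
|A| = 19, |A ∩ B| = 10, |A ∖ B| = 9.
|A ∩ B| = 10, so the statement is false.

False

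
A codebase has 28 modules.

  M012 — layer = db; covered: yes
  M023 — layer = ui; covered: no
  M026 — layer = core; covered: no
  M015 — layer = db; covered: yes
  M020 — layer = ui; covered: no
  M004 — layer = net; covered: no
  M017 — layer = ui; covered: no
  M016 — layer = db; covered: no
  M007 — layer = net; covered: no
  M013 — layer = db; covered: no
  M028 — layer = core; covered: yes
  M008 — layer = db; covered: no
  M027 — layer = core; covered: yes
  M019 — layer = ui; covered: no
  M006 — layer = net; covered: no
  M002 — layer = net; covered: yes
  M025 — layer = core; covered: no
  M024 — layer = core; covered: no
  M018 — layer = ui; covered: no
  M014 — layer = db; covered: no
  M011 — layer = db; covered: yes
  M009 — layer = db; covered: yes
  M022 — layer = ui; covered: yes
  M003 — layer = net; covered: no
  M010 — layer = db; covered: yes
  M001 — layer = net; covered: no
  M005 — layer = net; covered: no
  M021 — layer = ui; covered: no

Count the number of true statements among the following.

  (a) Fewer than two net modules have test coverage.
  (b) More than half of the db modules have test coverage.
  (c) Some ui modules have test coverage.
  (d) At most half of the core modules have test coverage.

4

(a) net: |A| = 7, |A ∩ B| = 1; needs |A ∩ B| < 2 — true.
(b) db: |A| = 9, |A ∩ B| = 5; needs |A ∩ B| > |A ∖ B| — true.
(c) ui: |A| = 7, |A ∩ B| = 1; needs A ∩ B ≠ ∅ (|A ∩ B| ≥ 1) — true.
(d) core: |A| = 5, |A ∩ B| = 2; needs |A ∩ B| ≤ |A ∖ B| — true.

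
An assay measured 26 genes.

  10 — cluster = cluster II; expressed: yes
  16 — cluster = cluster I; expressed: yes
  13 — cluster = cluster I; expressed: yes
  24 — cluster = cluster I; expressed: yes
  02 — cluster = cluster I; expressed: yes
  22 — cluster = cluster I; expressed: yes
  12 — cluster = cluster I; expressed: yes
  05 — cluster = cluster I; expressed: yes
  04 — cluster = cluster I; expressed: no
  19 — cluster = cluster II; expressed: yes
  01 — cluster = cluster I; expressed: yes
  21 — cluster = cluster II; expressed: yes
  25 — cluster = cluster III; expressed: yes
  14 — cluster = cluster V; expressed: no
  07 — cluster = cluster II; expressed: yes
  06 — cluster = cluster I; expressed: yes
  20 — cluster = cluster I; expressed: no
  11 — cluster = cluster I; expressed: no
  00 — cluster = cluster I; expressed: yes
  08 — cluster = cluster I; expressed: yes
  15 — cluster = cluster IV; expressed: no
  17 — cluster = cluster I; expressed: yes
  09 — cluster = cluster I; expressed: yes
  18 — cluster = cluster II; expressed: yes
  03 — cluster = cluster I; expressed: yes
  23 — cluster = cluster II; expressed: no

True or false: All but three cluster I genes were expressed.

True

The determiner here denotes the relation: |A ∖ B| = 3.
|A| = 17, |A ∩ B| = 14, |A ∖ B| = 3.
|A ∖ B| = 3, so the statement is true.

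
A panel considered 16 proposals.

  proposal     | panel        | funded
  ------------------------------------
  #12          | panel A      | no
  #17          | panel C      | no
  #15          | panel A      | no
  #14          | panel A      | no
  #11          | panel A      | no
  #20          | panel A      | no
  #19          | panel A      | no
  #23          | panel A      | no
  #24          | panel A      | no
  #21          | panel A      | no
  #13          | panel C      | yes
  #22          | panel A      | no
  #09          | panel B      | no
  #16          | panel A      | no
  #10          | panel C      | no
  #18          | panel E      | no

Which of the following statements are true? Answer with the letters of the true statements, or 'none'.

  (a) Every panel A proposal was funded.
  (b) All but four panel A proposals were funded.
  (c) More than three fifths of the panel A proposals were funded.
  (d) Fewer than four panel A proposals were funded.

(d)

|A| = 11, |A ∩ B| = 0, |A ∖ B| = 11.
(a) A ⊆ B, i.e. every element of A is in B (|A ∖ B| = 0): fails.
(b) |A ∖ B| = 4: fails.
(c) |A ∩ B| / |A| > 3/5: fails.
(d) |A ∩ B| < 4: holds.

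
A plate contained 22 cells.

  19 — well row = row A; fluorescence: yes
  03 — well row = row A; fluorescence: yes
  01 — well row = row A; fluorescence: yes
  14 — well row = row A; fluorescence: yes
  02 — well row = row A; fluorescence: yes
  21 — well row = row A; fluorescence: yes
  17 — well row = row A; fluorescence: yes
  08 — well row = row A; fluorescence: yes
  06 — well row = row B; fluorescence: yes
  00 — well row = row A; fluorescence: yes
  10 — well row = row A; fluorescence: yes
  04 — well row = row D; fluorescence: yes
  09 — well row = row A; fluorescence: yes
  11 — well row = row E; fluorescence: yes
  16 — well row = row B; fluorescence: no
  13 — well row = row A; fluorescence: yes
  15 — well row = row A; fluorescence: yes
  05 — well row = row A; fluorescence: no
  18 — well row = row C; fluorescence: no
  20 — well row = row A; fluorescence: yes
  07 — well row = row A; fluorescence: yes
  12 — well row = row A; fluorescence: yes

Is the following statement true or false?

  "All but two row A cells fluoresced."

Truth condition: |A ∖ B| = 2.
|A| = 17, |A ∩ B| = 16, |A ∖ B| = 1.
|A ∖ B| = 1, so the statement is false.

False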